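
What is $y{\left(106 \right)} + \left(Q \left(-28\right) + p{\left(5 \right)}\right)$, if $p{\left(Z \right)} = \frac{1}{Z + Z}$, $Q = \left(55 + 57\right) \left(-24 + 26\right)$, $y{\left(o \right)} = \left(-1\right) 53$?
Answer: $- \frac{63249}{10} \approx -6324.9$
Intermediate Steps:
$y{\left(o \right)} = -53$
$Q = 224$ ($Q = 112 \cdot 2 = 224$)
$p{\left(Z \right)} = \frac{1}{2 Z}$
$y{\left(106 \right)} + \left(Q \left(-28\right) + p{\left(5 \right)}\right) = -53 + \left(224 \left(-28\right) + \frac{1}{2 \cdot 5}\right) = -53 + \left(-6272 + \frac{1}{2} \cdot \frac{1}{5}\right) = -53 + \left(-6272 + \frac{1}{10}\right) = -53 - \frac{62719}{10} = - \frac{63249}{10}$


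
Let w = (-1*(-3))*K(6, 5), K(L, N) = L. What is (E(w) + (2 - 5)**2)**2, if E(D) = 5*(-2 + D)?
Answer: 7921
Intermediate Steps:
w = 18 (w = -1*(-3)*6 = 3*6 = 18)
E(D) = -10 + 5*D
(E(w) + (2 - 5)**2)**2 = ((-10 + 5*18) + (2 - 5)**2)**2 = ((-10 + 90) + (-3)**2)**2 = (80 + 9)**2 = 89**2 = 7921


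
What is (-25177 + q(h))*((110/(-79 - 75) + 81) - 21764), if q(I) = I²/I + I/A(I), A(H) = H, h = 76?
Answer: 3809828600/7 ≈ 5.4426e+8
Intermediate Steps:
q(I) = 1 + I (q(I) = I²/I + I/I = I + 1 = 1 + I)
(-25177 + q(h))*((110/(-79 - 75) + 81) - 21764) = (-25177 + (1 + 76))*((110/(-79 - 75) + 81) - 21764) = (-25177 + 77)*((110/(-154) + 81) - 21764) = -25100*((-1/154*110 + 81) - 21764) = -25100*((-5/7 + 81) - 21764) = -25100*(562/7 - 21764) = -25100*(-151786/7) = 3809828600/7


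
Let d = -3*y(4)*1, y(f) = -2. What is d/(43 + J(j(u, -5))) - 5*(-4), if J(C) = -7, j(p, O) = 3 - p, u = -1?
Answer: 121/6 ≈ 20.167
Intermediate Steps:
d = 6 (d = -3*(-2)*1 = 6*1 = 6)
d/(43 + J(j(u, -5))) - 5*(-4) = 6/(43 - 7) - 5*(-4) = 6/36 + 20 = 6*(1/36) + 20 = ⅙ + 20 = 121/6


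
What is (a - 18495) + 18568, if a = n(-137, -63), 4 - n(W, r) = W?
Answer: 214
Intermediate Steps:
n(W, r) = 4 - W
a = 141 (a = 4 - 1*(-137) = 4 + 137 = 141)
(a - 18495) + 18568 = (141 - 18495) + 18568 = -18354 + 18568 = 214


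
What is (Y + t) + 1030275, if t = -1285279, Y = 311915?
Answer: 56911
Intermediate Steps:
(Y + t) + 1030275 = (311915 - 1285279) + 1030275 = -973364 + 1030275 = 56911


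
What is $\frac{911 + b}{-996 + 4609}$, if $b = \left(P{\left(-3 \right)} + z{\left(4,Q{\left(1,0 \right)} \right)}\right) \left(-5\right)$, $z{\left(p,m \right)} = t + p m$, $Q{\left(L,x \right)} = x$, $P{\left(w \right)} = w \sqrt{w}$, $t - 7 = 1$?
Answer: $\frac{871}{3613} + \frac{15 i \sqrt{3}}{3613} \approx 0.24107 + 0.0071909 i$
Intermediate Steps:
$t = 8$ ($t = 7 + 1 = 8$)
$P{\left(w \right)} = w^{\frac{3}{2}}$
$z{\left(p,m \right)} = 8 + m p$ ($z{\left(p,m \right)} = 8 + p m = 8 + m p$)
$b = -40 + 15 i \sqrt{3}$ ($b = \left(\left(-3\right)^{\frac{3}{2}} + \left(8 + 0 \cdot 4\right)\right) \left(-5\right) = \left(- 3 i \sqrt{3} + \left(8 + 0\right)\right) \left(-5\right) = \left(- 3 i \sqrt{3} + 8\right) \left(-5\right) = \left(8 - 3 i \sqrt{3}\right) \left(-5\right) = -40 + 15 i \sqrt{3} \approx -40.0 + 25.981 i$)
$\frac{911 + b}{-996 + 4609} = \frac{911 - \left(40 - 15 i \sqrt{3}\right)}{-996 + 4609} = \frac{871 + 15 i \sqrt{3}}{3613} = \left(871 + 15 i \sqrt{3}\right) \frac{1}{3613} = \frac{871}{3613} + \frac{15 i \sqrt{3}}{3613}$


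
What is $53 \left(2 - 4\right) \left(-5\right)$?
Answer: $530$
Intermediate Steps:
$53 \left(2 - 4\right) \left(-5\right) = 53 \left(\left(-2\right) \left(-5\right)\right) = 53 \cdot 10 = 530$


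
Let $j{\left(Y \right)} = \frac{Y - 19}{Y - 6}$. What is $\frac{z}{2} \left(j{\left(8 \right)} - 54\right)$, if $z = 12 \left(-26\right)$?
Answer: $9282$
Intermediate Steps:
$j{\left(Y \right)} = \frac{-19 + Y}{-6 + Y}$
$z = -312$
$\frac{z}{2} \left(j{\left(8 \right)} - 54\right) = - \frac{312}{2} \left(\frac{-19 + 8}{-6 + 8} - 54\right) = \left(-312\right) \frac{1}{2} \left(\frac{1}{2} \left(-11\right) - 54\right) = - 156 \left(\frac{1}{2} \left(-11\right) - 54\right) = - 156 \left(- \frac{11}{2} - 54\right) = \left(-156\right) \left(- \frac{119}{2}\right) = 9282$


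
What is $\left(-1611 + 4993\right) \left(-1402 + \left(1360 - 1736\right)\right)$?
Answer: $-6013196$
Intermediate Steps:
$\left(-1611 + 4993\right) \left(-1402 + \left(1360 - 1736\right)\right) = 3382 \left(-1402 + \left(1360 - 1736\right)\right) = 3382 \left(-1402 - 376\right) = 3382 \left(-1778\right) = -6013196$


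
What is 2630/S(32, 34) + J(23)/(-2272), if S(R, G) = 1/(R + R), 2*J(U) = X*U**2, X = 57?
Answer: 764815927/4544 ≈ 1.6831e+5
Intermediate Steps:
J(U) = 57*U**2/2 (J(U) = (57*U**2)/2 = 57*U**2/2)
S(R, G) = 1/(2*R)
2630/S(32, 34) + J(23)/(-2272) = 2630/(((1/2)/32)) + ((57/2)*23**2)/(-2272) = 2630/(((1/2)*(1/32))) + ((57/2)*529)*(-1/2272) = 2630/(1/64) + (30153/2)*(-1/2272) = 2630*64 - 30153/4544 = 168320 - 30153/4544 = 764815927/4544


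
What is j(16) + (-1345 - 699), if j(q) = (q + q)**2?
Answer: -1020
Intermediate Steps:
j(q) = 4*q**2 (j(q) = (2*q)**2 = 4*q**2)
j(16) + (-1345 - 699) = 4*16**2 + (-1345 - 699) = 4*256 - 2044 = 1024 - 2044 = -1020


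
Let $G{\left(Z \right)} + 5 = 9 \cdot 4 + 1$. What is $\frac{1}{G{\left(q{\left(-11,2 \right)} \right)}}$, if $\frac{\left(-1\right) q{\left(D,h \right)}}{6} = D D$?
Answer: $\frac{1}{32} \approx 0.03125$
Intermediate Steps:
$q{\left(D,h \right)} = - 6 D^{2}$ ($q{\left(D,h \right)} = - 6 D D = - 6 D^{2}$)
$G{\left(Z \right)} = 32$ ($G{\left(Z \right)} = -5 + \left(9 \cdot 4 + 1\right) = -5 + \left(36 + 1\right) = -5 + 37 = 32$)
$\frac{1}{G{\left(q{\left(-11,2 \right)} \right)}} = \frac{1}{32}$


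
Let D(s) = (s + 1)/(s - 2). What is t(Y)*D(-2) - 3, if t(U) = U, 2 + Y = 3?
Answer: -11/4 ≈ -2.7500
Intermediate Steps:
Y = 1 (Y = -2 + 3 = 1)
D(s) = (1 + s)/(-2 + s)
t(Y)*D(-2) - 3 = 1*((1 - 2)/(-2 - 2)) - 3 = 1*(-1/(-4)) - 3 = 1*(-1/4*(-1)) - 3 = 1*(1/4) - 3 = 1/4 - 3 = -11/4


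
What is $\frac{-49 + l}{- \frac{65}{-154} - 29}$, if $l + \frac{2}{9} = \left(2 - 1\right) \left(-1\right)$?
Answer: $\frac{69608}{39609} \approx 1.7574$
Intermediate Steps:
$l = - \frac{11}{9}$ ($l = - \frac{2}{9} + \left(2 - 1\right) \left(-1\right) = - \frac{2}{9} + 1 \left(-1\right) = - \frac{2}{9} - 1 = - \frac{11}{9} \approx -1.2222$)
$\frac{-49 + l}{- \frac{65}{-154} - 29} = \frac{-49 - \frac{11}{9}}{- \frac{65}{-154} - 29} = \frac{1}{\left(-65\right) \left(- \frac{1}{154}\right) - 29} \left(- \frac{452}{9}\right) = \frac{1}{\frac{65}{154} - 29} \left(- \frac{452}{9}\right) = \frac{1}{- \frac{4401}{154}} \left(- \frac{452}{9}\right) = \left(- \frac{154}{4401}\right) \left(- \frac{452}{9}\right) = \frac{69608}{39609}$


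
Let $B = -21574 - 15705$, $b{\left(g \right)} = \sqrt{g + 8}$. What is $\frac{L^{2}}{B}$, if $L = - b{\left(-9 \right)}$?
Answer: $\frac{1}{37279} \approx 2.6825 \cdot 10^{-5}$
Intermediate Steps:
$b{\left(g \right)} = \sqrt{8 + g}$
$L = - i$ ($L = - \sqrt{8 - 9} = - \sqrt{-1} = - i \approx - 1.0 i$)
$B = -37279$ ($B = -21574 - 15705 = -37279$)
$\frac{L^{2}}{B} = \frac{\left(- i\right)^{2}}{-37279} = \left(-1\right) \left(- \frac{1}{37279}\right) = \frac{1}{37279}$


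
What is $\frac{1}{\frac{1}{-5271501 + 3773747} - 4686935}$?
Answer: $- \frac{1497754}{7019875643991} \approx -2.1336 \cdot 10^{-7}$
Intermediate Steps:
$\frac{1}{\frac{1}{-5271501 + 3773747} - 4686935} = \frac{1}{\frac{1}{-1497754} - 4686935} = \frac{1}{- \frac{1}{1497754} - 4686935} = \frac{1}{- \frac{7019875643991}{1497754}} = - \frac{1497754}{7019875643991}$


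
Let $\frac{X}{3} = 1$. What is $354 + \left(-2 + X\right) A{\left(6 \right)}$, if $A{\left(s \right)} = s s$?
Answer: $390$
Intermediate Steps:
$X = 3$ ($X = 3 \cdot 1 = 3$)
$A{\left(s \right)} = s^{2}$
$354 + \left(-2 + X\right) A{\left(6 \right)} = 354 + \left(-2 + 3\right) 6^{2} = 354 + 1 \cdot 36 = 354 + 36 = 390$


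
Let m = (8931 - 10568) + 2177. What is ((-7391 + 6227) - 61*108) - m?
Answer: -8292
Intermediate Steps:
m = 540 (m = -1637 + 2177 = 540)
((-7391 + 6227) - 61*108) - m = ((-7391 + 6227) - 61*108) - 1*540 = (-1164 - 6588) - 540 = -7752 - 540 = -8292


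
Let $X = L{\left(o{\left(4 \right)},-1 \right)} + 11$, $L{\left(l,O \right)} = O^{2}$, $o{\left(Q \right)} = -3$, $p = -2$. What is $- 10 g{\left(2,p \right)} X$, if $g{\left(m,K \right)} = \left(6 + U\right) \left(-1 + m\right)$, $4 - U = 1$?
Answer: $-1080$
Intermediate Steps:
$U = 3$ ($U = 4 - 1 = 3$)
$X = 12$ ($X = \left(-1\right)^{2} + 11 = 1 + 11 = 12$)
$g{\left(m,K \right)} = -9 + 9 m$ ($g{\left(m,K \right)} = \left(6 + 3\right) \left(-1 + m\right) = 9 \left(-1 + m\right) = -9 + 9 m$)
$- 10 g{\left(2,p \right)} X = - 10 \left(-9 + 9 \cdot 2\right) 12 = - 10 \left(-9 + 18\right) 12 = \left(-10\right) 9 \cdot 12 = \left(-90\right) 12 = -1080$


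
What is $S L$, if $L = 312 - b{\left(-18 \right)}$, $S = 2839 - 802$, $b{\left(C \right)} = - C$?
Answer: $598878$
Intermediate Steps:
$S = 2037$
$L = 294$ ($L = 312 - \left(-1\right) \left(-18\right) = 312 - 18 = 294$)
$S L = 2037 \cdot 294 = 598878$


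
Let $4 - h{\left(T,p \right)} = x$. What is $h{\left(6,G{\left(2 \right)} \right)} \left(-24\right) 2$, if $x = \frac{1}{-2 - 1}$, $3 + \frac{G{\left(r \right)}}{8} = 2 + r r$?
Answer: $-208$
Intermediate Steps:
$G{\left(r \right)} = -8 + 8 r^{2}$ ($G{\left(r \right)} = -24 + 8 \left(2 + r r\right) = -24 + 8 \left(2 + r^{2}\right) = -24 + \left(16 + 8 r^{2}\right) = -8 + 8 r^{2}$)
$x = - \frac{1}{3}$ ($x = \frac{1}{-3} = - \frac{1}{3} \approx -0.33333$)
$h{\left(T,p \right)} = \frac{13}{3}$ ($h{\left(T,p \right)} = 4 - - \frac{1}{3} = 4 + \frac{1}{3} = \frac{13}{3}$)
$h{\left(6,G{\left(2 \right)} \right)} \left(-24\right) 2 = \frac{13}{3} \left(-24\right) 2 = \left(-104\right) 2 = -208$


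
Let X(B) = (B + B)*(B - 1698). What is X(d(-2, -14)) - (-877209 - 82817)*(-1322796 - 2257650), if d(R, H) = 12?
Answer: -3437321292060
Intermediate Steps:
X(B) = 2*B*(-1698 + B) (X(B) = (2*B)*(-1698 + B) = 2*B*(-1698 + B))
X(d(-2, -14)) - (-877209 - 82817)*(-1322796 - 2257650) = 2*12*(-1698 + 12) - (-877209 - 82817)*(-1322796 - 2257650) = 2*12*(-1686) - (-960026)*(-3580446) = -40464 - 1*3437321251596 = -40464 - 3437321251596 = -3437321292060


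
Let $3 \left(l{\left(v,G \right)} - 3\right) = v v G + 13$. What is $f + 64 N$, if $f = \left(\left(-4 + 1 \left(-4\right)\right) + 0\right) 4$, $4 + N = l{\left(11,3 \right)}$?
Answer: $\frac{23776}{3} \approx 7925.3$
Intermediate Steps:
$l{\left(v,G \right)} = \frac{22}{3} + \frac{G v^{2}}{3}$ ($l{\left(v,G \right)} = 3 + \frac{v v G + 13}{3} = 3 + \frac{v^{2} G + 13}{3} = 3 + \frac{G v^{2} + 13}{3} = 3 + \frac{13 + G v^{2}}{3} = 3 + \left(\frac{13}{3} + \frac{G v^{2}}{3}\right) = \frac{22}{3} + \frac{G v^{2}}{3}$)
$N = \frac{373}{3}$ ($N = -4 + \left(\frac{22}{3} + \frac{1}{3} \cdot 3 \cdot 11^{2}\right) = -4 + \left(\frac{22}{3} + \frac{1}{3} \cdot 3 \cdot 121\right) = -4 + \left(\frac{22}{3} + 121\right) = -4 + \frac{385}{3} = \frac{373}{3} \approx 124.33$)
$f = -32$ ($f = \left(\left(-4 - 4\right) + 0\right) 4 = \left(-8 + 0\right) 4 = \left(-8\right) 4 = -32$)
$f + 64 N = -32 + 64 \cdot \frac{373}{3} = -32 + \frac{23872}{3} = \frac{23776}{3}$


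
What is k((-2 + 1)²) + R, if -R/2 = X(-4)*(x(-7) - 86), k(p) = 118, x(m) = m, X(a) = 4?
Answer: 862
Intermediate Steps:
R = 744 (R = -8*(-7 - 86) = -8*(-93) = -2*(-372) = 744)
k((-2 + 1)²) + R = 118 + 744 = 862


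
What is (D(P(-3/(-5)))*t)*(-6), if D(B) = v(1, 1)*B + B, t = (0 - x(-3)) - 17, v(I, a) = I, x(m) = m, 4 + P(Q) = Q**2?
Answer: -15288/25 ≈ -611.52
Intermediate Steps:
P(Q) = -4 + Q**2
t = -14 (t = (0 - 1*(-3)) - 17 = (0 + 3) - 17 = 3 - 17 = -14)
D(B) = 2*B (D(B) = 1*B + B = B + B = 2*B)
(D(P(-3/(-5)))*t)*(-6) = ((2*(-4 + (-3/(-5))**2))*(-14))*(-6) = ((2*(-4 + (-3*(-1/5))**2))*(-14))*(-6) = ((2*(-4 + (3/5)**2))*(-14))*(-6) = ((2*(-4 + 9/25))*(-14))*(-6) = ((2*(-91/25))*(-14))*(-6) = -182/25*(-14)*(-6) = (2548/25)*(-6) = -15288/25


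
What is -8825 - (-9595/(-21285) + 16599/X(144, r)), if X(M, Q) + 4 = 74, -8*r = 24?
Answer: -2700558023/297990 ≈ -9062.6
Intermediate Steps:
r = -3 (r = -⅛*24 = -3)
X(M, Q) = 70 (X(M, Q) = -4 + 74 = 70)
-8825 - (-9595/(-21285) + 16599/X(144, r)) = -8825 - (-9595/(-21285) + 16599/70) = -8825 - (-9595*(-1/21285) + 16599*(1/70)) = -8825 - (1919/4257 + 16599/70) = -8825 - 1*70796273/297990 = -8825 - 70796273/297990 = -2700558023/297990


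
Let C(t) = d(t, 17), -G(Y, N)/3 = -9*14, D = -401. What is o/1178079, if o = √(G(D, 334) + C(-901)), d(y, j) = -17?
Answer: 19/1178079 ≈ 1.6128e-5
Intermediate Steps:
G(Y, N) = 378 (G(Y, N) = -(-27)*14 = -3*(-126) = 378)
C(t) = -17
o = 19 (o = √(378 - 17) = √361 = 19)
o/1178079 = 19/1178079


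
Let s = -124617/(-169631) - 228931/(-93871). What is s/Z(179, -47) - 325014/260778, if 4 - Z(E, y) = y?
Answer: -5970587810841305/5042297927341059 ≈ -1.1841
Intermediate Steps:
Z(E, y) = 4 - y
s = 50531716868/15923431601 (s = -124617*(-1/169631) - 228931*(-1/93871) = 124617/169631 + 228931/93871 = 50531716868/15923431601 ≈ 3.1734)
s/Z(179, -47) - 325014/260778 = 50531716868/(15923431601*(4 - 1*(-47))) - 325014/260778 = 50531716868/(15923431601*(4 + 47)) - 325014*1/260778 = (50531716868/15923431601)/51 - 54169/43463 = (50531716868/15923431601)*(1/51) - 54169/43463 = 50531716868/812095011651 - 54169/43463 = -5970587810841305/5042297927341059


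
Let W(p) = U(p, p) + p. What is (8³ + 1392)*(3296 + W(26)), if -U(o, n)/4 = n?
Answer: 6127072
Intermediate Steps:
U(o, n) = -4*n
W(p) = -3*p (W(p) = -4*p + p = -3*p)
(8³ + 1392)*(3296 + W(26)) = (8³ + 1392)*(3296 - 3*26) = (512 + 1392)*(3296 - 78) = 1904*3218 = 6127072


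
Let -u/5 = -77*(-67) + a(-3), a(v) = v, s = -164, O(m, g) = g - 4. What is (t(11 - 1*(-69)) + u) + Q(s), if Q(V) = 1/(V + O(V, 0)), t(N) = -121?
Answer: -4351369/168 ≈ -25901.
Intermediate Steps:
O(m, g) = -4 + g
Q(V) = 1/(-4 + V) (Q(V) = 1/(V + (-4 + 0)) = 1/(V - 4) = 1/(-4 + V))
u = -25780 (u = -5*(-77*(-67) - 3) = -5*(5159 - 3) = -5*5156 = -25780)
(t(11 - 1*(-69)) + u) + Q(s) = (-121 - 25780) + 1/(-4 - 164) = -25901 + 1/(-168) = -25901 - 1/168 = -4351369/168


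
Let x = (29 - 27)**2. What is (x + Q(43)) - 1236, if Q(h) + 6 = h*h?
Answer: 611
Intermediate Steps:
Q(h) = -6 + h**2 (Q(h) = -6 + h*h = -6 + h**2)
x = 4 (x = 2**2 = 4)
(x + Q(43)) - 1236 = (4 + (-6 + 43**2)) - 1236 = (4 + (-6 + 1849)) - 1236 = (4 + 1843) - 1236 = 1847 - 1236 = 611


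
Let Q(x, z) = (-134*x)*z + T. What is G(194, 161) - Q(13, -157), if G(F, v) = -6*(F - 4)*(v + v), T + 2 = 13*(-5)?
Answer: -640507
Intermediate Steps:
T = -67 (T = -2 + 13*(-5) = -2 - 65 = -67)
G(F, v) = -12*v*(-4 + F) (G(F, v) = -6*(-4 + F)*2*v = -12*v*(-4 + F))
Q(x, z) = -67 - 134*x*z (Q(x, z) = (-134*x)*z - 67 = -134*x*z - 67 = -67 - 134*x*z)
G(194, 161) - Q(13, -157) = 12*161*(4 - 1*194) - (-67 - 134*13*(-157)) = 12*161*(4 - 194) - (-67 + 273494) = 12*161*(-190) - 1*273427 = -367080 - 273427 = -640507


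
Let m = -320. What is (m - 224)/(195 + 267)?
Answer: -272/231 ≈ -1.1775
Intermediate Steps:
(m - 224)/(195 + 267) = (-320 - 224)/(195 + 267) = -544/462 = -544*1/462 = -272/231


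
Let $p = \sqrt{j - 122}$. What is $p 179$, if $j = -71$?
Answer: $179 i \sqrt{193} \approx 2486.7 i$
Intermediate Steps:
$p = i \sqrt{193}$ ($p = \sqrt{-71 - 122} = \sqrt{-193} = i \sqrt{193} \approx 13.892 i$)
$p 179 = i \sqrt{193} \cdot 179 = 179 i \sqrt{193}$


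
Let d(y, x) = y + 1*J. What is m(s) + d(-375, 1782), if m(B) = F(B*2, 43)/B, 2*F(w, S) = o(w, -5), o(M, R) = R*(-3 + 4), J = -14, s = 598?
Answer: -465249/1196 ≈ -389.00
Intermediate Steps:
d(y, x) = -14 + y (d(y, x) = y + 1*(-14) = y - 14 = -14 + y)
o(M, R) = R (o(M, R) = R*1 = R)
F(w, S) = -5/2 (F(w, S) = (½)*(-5) = -5/2)
m(B) = -5/(2*B)
m(s) + d(-375, 1782) = -5/2/598 + (-14 - 375) = -5/2*1/598 - 389 = -5/1196 - 389 = -465249/1196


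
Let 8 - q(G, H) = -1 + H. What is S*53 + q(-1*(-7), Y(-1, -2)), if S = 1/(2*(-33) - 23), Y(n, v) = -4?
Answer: 1104/89 ≈ 12.404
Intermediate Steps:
S = -1/89 (S = 1/(-66 - 23) = 1/(-89) = -1/89 ≈ -0.011236)
q(G, H) = 9 - H (q(G, H) = 8 - (-1 + H) = 8 + (1 - H) = 9 - H)
S*53 + q(-1*(-7), Y(-1, -2)) = -1/89*53 + (9 - 1*(-4)) = -53/89 + (9 + 4) = -53/89 + 13 = 1104/89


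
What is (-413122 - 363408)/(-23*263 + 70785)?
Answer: -388265/32368 ≈ -11.995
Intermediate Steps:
(-413122 - 363408)/(-23*263 + 70785) = -776530/(-6049 + 70785) = -776530/64736 = -776530*1/64736 = -388265/32368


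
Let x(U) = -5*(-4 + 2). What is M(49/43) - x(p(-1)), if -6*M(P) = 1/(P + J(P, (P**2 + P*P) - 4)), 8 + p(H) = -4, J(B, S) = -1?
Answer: -403/36 ≈ -11.194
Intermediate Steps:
p(H) = -12 (p(H) = -8 - 4 = -12)
x(U) = 10 (x(U) = -5*(-2) = 10)
M(P) = -1/(6*(-1 + P)) (M(P) = -1/(6*(P - 1)) = -1/(6*(-1 + P)))
M(49/43) - x(p(-1)) = -1/(-6 + 6*(49/43)) - 1*10 = -1/(-6 + 6*(49*(1/43))) - 10 = -1/(-6 + 6*(49/43)) - 10 = -1/(-6 + 294/43) - 10 = -1/36/43 - 10 = -1*43/36 - 10 = -43/36 - 10 = -403/36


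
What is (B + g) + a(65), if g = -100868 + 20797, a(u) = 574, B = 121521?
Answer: 42024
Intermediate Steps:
g = -80071
(B + g) + a(65) = (121521 - 80071) + 574 = 41450 + 574 = 42024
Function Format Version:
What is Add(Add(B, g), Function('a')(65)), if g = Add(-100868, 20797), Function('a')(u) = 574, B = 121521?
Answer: 42024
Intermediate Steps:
g = -80071
Add(Add(B, g), Function('a')(65)) = Add(Add(121521, -80071), 574) = Add(41450, 574) = 42024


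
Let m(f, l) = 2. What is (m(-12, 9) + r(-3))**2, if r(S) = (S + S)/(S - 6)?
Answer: 64/9 ≈ 7.1111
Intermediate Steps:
r(S) = 2*S/(-6 + S) (r(S) = (2*S)/(-6 + S) = 2*S/(-6 + S))
(m(-12, 9) + r(-3))**2 = (2 + 2*(-3)/(-6 - 3))**2 = (2 + 2*(-3)/(-9))**2 = (2 + 2*(-3)*(-1/9))**2 = (2 + 2/3)**2 = (8/3)**2 = 64/9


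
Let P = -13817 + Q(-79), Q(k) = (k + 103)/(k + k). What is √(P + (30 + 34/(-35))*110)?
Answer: I*√3248917581/553 ≈ 103.07*I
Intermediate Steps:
Q(k) = (103 + k)/(2*k) (Q(k) = (103 + k)/((2*k)) = (103 + k)*(1/(2*k)) = (103 + k)/(2*k))
P = -1091555/79 (P = -13817 + (½)*(103 - 79)/(-79) = -13817 + (½)*(-1/79)*24 = -13817 - 12/79 = -1091555/79 ≈ -13817.)
√(P + (30 + 34/(-35))*110) = √(-1091555/79 + (30 + 34/(-35))*110) = √(-1091555/79 + (30 + 34*(-1/35))*110) = √(-1091555/79 + (30 - 34/35)*110) = √(-1091555/79 + (1016/35)*110) = √(-1091555/79 + 22352/7) = √(-5875077/553) = I*√3248917581/553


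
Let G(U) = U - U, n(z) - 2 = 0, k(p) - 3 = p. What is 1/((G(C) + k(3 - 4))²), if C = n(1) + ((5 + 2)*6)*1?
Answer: ¼ ≈ 0.25000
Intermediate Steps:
k(p) = 3 + p
n(z) = 2 (n(z) = 2 + 0 = 2)
C = 44 (C = 2 + ((5 + 2)*6)*1 = 2 + (7*6)*1 = 2 + 42*1 = 2 + 42 = 44)
G(U) = 0
1/((G(C) + k(3 - 4))²) = 1/((0 + (3 + (3 - 4)))²) = 1/((0 + (3 - 1))²) = 1/((0 + 2)²) = 1/(2²) = 1/4 = ¼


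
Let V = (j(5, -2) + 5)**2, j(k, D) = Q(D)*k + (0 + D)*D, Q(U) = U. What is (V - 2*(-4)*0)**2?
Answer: 1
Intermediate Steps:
j(k, D) = D**2 + D*k (j(k, D) = D*k + (0 + D)*D = D*k + D*D = D*k + D**2 = D**2 + D*k)
V = 1 (V = (-2*(-2 + 5) + 5)**2 = (-2*3 + 5)**2 = (-6 + 5)**2 = (-1)**2 = 1)
(V - 2*(-4)*0)**2 = (1 - 2*(-4)*0)**2 = (1 + 8*0)**2 = (1 + 0)**2 = 1**2 = 1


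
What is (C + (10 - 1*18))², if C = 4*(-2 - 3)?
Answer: 784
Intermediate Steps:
C = -20 (C = 4*(-5) = -20)
(C + (10 - 1*18))² = (-20 + (10 - 1*18))² = (-20 + (10 - 18))² = (-20 - 8)² = (-28)² = 784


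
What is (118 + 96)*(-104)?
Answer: -22256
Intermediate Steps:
(118 + 96)*(-104) = 214*(-104) = -22256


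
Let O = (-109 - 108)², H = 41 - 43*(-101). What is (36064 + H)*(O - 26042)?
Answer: 851309056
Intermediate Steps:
H = 4384 (H = 41 + 4343 = 4384)
O = 47089 (O = (-217)² = 47089)
(36064 + H)*(O - 26042) = (36064 + 4384)*(47089 - 26042) = 40448*21047 = 851309056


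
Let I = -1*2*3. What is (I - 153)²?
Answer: 25281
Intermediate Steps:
I = -6 (I = -2*3 = -6)
(I - 153)² = (-6 - 153)² = (-159)² = 25281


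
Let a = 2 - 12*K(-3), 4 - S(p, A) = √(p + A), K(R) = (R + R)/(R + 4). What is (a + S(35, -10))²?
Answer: 5329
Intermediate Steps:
K(R) = 2*R/(4 + R) (K(R) = (2*R)/(4 + R) = 2*R/(4 + R))
S(p, A) = 4 - √(A + p) (S(p, A) = 4 - √(p + A) = 4 - √(A + p))
a = 74 (a = 2 - 24*(-3)/(4 - 3) = 2 - 24*(-3)/1 = 2 - 24*(-3) = 2 - 12*(-6) = 2 + 72 = 74)
(a + S(35, -10))² = (74 + (4 - √(-10 + 35)))² = (74 + (4 - √25))² = (74 + (4 - 1*5))² = (74 + (4 - 5))² = (74 - 1)² = 73² = 5329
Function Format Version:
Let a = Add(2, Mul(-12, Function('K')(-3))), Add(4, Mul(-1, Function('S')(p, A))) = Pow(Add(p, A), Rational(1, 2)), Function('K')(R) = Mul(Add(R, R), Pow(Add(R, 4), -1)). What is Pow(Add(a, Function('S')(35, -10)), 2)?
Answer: 5329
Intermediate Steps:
Function('K')(R) = Mul(2, R, Pow(Add(4, R), -1)) (Function('K')(R) = Mul(Mul(2, R), Pow(Add(4, R), -1)) = Mul(2, R, Pow(Add(4, R), -1)))
Function('S')(p, A) = Add(4, Mul(-1, Pow(Add(A, p), Rational(1, 2)))) (Function('S')(p, A) = Add(4, Mul(-1, Pow(Add(p, A), Rational(1, 2)))) = Add(4, Mul(-1, Pow(Add(A, p), Rational(1, 2)))))
a = 74 (a = Add(2, Mul(-12, Mul(2, -3, Pow(Add(4, -3), -1)))) = Add(2, Mul(-12, Mul(2, -3, Pow(1, -1)))) = Add(2, Mul(-12, Mul(2, -3, 1))) = Add(2, Mul(-12, -6)) = Add(2, 72) = 74)
Pow(Add(a, Function('S')(35, -10)), 2) = Pow(Add(74, Add(4, Mul(-1, Pow(Add(-10, 35), Rational(1, 2))))), 2) = Pow(Add(74, Add(4, Mul(-1, Pow(25, Rational(1, 2))))), 2) = Pow(Add(74, Add(4, Mul(-1, 5))), 2) = Pow(Add(74, Add(4, -5)), 2) = Pow(Add(74, -1), 2) = Pow(73, 2) = 5329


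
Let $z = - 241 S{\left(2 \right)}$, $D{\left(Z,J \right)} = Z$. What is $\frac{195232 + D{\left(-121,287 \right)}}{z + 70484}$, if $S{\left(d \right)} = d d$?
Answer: $\frac{195111}{69520} \approx 2.8065$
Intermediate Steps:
$S{\left(d \right)} = d^{2}$
$z = -964$ ($z = - 241 \cdot 2^{2} = \left(-241\right) 4 = -964$)
$\frac{195232 + D{\left(-121,287 \right)}}{z + 70484} = \frac{195232 - 121}{-964 + 70484} = \frac{195111}{69520}$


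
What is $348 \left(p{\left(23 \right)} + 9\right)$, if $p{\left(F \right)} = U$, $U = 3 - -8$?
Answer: $6960$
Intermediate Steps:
$U = 11$ ($U = 3 + 8 = 11$)
$p{\left(F \right)} = 11$
$348 \left(p{\left(23 \right)} + 9\right) = 348 \left(11 + 9\right) = 348 \cdot 20 = 6960$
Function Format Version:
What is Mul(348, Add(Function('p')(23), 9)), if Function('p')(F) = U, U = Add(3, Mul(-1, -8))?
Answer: 6960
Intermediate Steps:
U = 11 (U = Add(3, 8) = 11)
Function('p')(F) = 11
Mul(348, Add(Function('p')(23), 9)) = Mul(348, Add(11, 9)) = Mul(348, 20) = 6960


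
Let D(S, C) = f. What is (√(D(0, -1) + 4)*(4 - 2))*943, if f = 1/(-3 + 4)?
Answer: 1886*√5 ≈ 4217.2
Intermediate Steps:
f = 1 (f = 1/1 = 1)
D(S, C) = 1
(√(D(0, -1) + 4)*(4 - 2))*943 = (√(1 + 4)*(4 - 2))*943 = (√5*2)*943 = (2*√5)*943 = 1886*√5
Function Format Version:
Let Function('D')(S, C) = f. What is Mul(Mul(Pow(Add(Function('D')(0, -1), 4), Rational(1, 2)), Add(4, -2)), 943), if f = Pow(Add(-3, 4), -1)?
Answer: Mul(1886, Pow(5, Rational(1, 2))) ≈ 4217.2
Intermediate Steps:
f = 1 (f = Pow(1, -1) = 1)
Function('D')(S, C) = 1
Mul(Mul(Pow(Add(Function('D')(0, -1), 4), Rational(1, 2)), Add(4, -2)), 943) = Mul(Mul(Pow(Add(1, 4), Rational(1, 2)), Add(4, -2)), 943) = Mul(Mul(Pow(5, Rational(1, 2)), 2), 943) = Mul(Mul(2, Pow(5, Rational(1, 2))), 943) = Mul(1886, Pow(5, Rational(1, 2)))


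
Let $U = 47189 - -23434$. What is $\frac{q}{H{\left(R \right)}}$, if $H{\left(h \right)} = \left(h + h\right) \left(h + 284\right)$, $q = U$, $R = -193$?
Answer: $- \frac{10089}{5018} \approx -2.0106$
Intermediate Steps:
$U = 70623$ ($U = 47189 + 23434 = 70623$)
$q = 70623$
$H{\left(h \right)} = 2 h \left(284 + h\right)$
$\frac{q}{H{\left(R \right)}} = \frac{70623}{2 \left(-193\right) \left(284 - 193\right)} = \frac{70623}{2 \left(-193\right) 91} = \frac{70623}{-35126} = 70623 \left(- \frac{1}{35126}\right) = - \frac{10089}{5018}$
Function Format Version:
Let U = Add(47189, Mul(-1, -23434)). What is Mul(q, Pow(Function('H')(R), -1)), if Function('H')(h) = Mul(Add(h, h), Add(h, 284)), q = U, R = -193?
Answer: Rational(-10089, 5018) ≈ -2.0106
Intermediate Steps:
U = 70623 (U = Add(47189, 23434) = 70623)
q = 70623
Function('H')(h) = Mul(2, h, Add(284, h)) (Function('H')(h) = Mul(Mul(2, h), Add(284, h)) = Mul(2, h, Add(284, h)))
Mul(q, Pow(Function('H')(R), -1)) = Mul(70623, Pow(Mul(2, -193, Add(284, -193)), -1)) = Mul(70623, Pow(Mul(2, -193, 91), -1)) = Mul(70623, Pow(-35126, -1)) = Mul(70623, Rational(-1, 35126)) = Rational(-10089, 5018)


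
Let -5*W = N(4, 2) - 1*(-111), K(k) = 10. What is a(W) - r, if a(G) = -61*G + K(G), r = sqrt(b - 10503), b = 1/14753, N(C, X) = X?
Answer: 6943/5 - I*sqrt(2285988532774)/14753 ≈ 1388.6 - 102.48*I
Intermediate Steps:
b = 1/14753 ≈ 6.7783e-5
r = I*sqrt(2285988532774)/14753 (r = sqrt(1/14753 - 10503) = sqrt(-154950758/14753) = I*sqrt(2285988532774)/14753 ≈ 102.48*I)
W = -113/5 (W = -(2 - 1*(-111))/5 = -(2 + 111)/5 = -1/5*113 = -113/5 ≈ -22.600)
a(G) = 10 - 61*G (a(G) = -61*G + 10 = 10 - 61*G)
a(W) - r = (10 - 61*(-113/5)) - I*sqrt(2285988532774)/14753 = (10 + 6893/5) - I*sqrt(2285988532774)/14753 = 6943/5 - I*sqrt(2285988532774)/14753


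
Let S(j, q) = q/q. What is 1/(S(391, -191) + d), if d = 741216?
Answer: 1/741217 ≈ 1.3491e-6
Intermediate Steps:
S(j, q) = 1
1/(S(391, -191) + d) = 1/(1 + 741216) = 1/741217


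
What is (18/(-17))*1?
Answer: -18/17 ≈ -1.0588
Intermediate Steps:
(18/(-17))*1 = (18*(-1/17))*1 = -18/17*1 = -18/17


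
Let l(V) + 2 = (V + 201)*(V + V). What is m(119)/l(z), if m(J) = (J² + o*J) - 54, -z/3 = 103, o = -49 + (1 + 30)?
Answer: 11965/66742 ≈ 0.17927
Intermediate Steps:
o = -18 (o = -49 + 31 = -18)
z = -309 (z = -3*103 = -309)
m(J) = -54 + J² - 18*J (m(J) = (J² - 18*J) - 54 = -54 + J² - 18*J)
l(V) = -2 + 2*V*(201 + V) (l(V) = -2 + (V + 201)*(V + V) = -2 + (201 + V)*(2*V) = -2 + 2*V*(201 + V))
m(119)/l(z) = (-54 + 119² - 18*119)/(-2 + 2*(-309)² + 402*(-309)) = (-54 + 14161 - 2142)/(-2 + 2*95481 - 124218) = 11965/(-2 + 190962 - 124218) = 11965/66742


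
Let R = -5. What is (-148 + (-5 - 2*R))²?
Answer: 20449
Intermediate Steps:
(-148 + (-5 - 2*R))² = (-148 + (-5 - 2*(-5)))² = (-148 + (-5 + 10))² = (-148 + 5)² = (-143)² = 20449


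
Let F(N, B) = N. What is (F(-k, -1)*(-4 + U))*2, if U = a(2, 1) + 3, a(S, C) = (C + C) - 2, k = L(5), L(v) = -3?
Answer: -6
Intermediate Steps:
k = -3
a(S, C) = -2 + 2*C (a(S, C) = 2*C - 2 = -2 + 2*C)
U = 3 (U = (-2 + 2*1) + 3 = (-2 + 2) + 3 = 0 + 3 = 3)
(F(-k, -1)*(-4 + U))*2 = ((-1*(-3))*(-4 + 3))*2 = (3*(-1))*2 = -3*2 = -6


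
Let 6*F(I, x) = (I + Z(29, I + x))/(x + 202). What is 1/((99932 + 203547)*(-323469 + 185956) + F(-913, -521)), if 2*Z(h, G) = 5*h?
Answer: -3828/159751273977275 ≈ -2.3962e-11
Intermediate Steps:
Z(h, G) = 5*h/2 (Z(h, G) = (5*h)/2 = 5*h/2)
F(I, x) = (145/2 + I)/(6*(202 + x)) (F(I, x) = ((I + (5/2)*29)/(x + 202))/6 = ((I + 145/2)/(202 + x))/6 = ((145/2 + I)/(202 + x))/6 = (145/2 + I)/(6*(202 + x)))
1/((99932 + 203547)*(-323469 + 185956) + F(-913, -521)) = 1/((99932 + 203547)*(-323469 + 185956) + (145 + 2*(-913))/(12*(202 - 521))) = 1/(303479*(-137513) + (1/12)*(145 - 1826)/(-319)) = 1/(-41732307727 + (1/12)*(-1/319)*(-1681)) = 1/(-41732307727 + 1681/3828) = 1/(-159751273977275/3828) = -3828/159751273977275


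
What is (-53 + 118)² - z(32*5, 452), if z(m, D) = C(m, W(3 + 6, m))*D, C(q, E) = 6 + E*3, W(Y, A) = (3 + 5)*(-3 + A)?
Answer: -1701623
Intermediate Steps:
W(Y, A) = -24 + 8*A (W(Y, A) = 8*(-3 + A) = -24 + 8*A)
C(q, E) = 6 + 3*E
z(m, D) = D*(-66 + 24*m) (z(m, D) = (6 + 3*(-24 + 8*m))*D = (6 + (-72 + 24*m))*D = (-66 + 24*m)*D = D*(-66 + 24*m))
(-53 + 118)² - z(32*5, 452) = (-53 + 118)² - 6*452*(-11 + 4*(32*5)) = 65² - 6*452*(-11 + 4*160) = 4225 - 6*452*(-11 + 640) = 4225 - 6*452*629 = 4225 - 1*1705848 = 4225 - 1705848 = -1701623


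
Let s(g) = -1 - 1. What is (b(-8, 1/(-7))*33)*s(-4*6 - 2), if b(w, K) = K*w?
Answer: -528/7 ≈ -75.429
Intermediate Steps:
s(g) = -2
(b(-8, 1/(-7))*33)*s(-4*6 - 2) = ((-8/(-7))*33)*(-2) = (-⅐*(-8)*33)*(-2) = ((8/7)*33)*(-2) = (264/7)*(-2) = -528/7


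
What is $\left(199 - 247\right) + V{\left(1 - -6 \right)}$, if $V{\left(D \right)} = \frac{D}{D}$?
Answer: $-47$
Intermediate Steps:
$V{\left(D \right)} = 1$
$\left(199 - 247\right) + V{\left(1 - -6 \right)} = \left(199 - 247\right) + 1 = -48 + 1 = -47$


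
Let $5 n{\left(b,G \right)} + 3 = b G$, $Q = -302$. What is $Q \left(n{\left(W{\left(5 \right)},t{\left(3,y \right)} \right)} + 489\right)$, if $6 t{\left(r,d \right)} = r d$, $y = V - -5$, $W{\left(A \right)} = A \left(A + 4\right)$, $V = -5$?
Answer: $- \frac{737484}{5} \approx -1.475 \cdot 10^{5}$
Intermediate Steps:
$W{\left(A \right)} = A \left(4 + A\right)$
$y = 0$ ($y = -5 - -5 = -5 + 5 = 0$)
$t{\left(r,d \right)} = \frac{d r}{6}$ ($t{\left(r,d \right)} = \frac{r d}{6} = \frac{d r}{6}$)
$n{\left(b,G \right)} = - \frac{3}{5} + \frac{G b}{5}$ ($n{\left(b,G \right)} = - \frac{3}{5} + \frac{b G}{5} = - \frac{3}{5} + \frac{G b}{5}$)
$Q \left(n{\left(W{\left(5 \right)},t{\left(3,y \right)} \right)} + 489\right) = - 302 \left(\left(- \frac{3}{5} + \frac{\frac{1}{6} \cdot 0 \cdot 3 \cdot 5 \left(4 + 5\right)}{5}\right) + 489\right) = - 302 \left(\left(- \frac{3}{5} + \frac{1}{5} \cdot 0 \cdot 5 \cdot 9\right) + 489\right) = - 302 \left(\left(- \frac{3}{5} + \frac{1}{5} \cdot 0 \cdot 45\right) + 489\right) = - 302 \left(\left(- \frac{3}{5} + 0\right) + 489\right) = - 302 \left(- \frac{3}{5} + 489\right) = \left(-302\right) \frac{2442}{5} = - \frac{737484}{5}$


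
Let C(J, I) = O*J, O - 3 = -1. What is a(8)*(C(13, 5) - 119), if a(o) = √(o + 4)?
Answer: -186*√3 ≈ -322.16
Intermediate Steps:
O = 2 (O = 3 - 1 = 2)
C(J, I) = 2*J
a(o) = √(4 + o)
a(8)*(C(13, 5) - 119) = √(4 + 8)*(2*13 - 119) = √12*(26 - 119) = (2*√3)*(-93) = -186*√3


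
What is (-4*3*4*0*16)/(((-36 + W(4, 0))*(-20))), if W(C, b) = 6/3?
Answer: 0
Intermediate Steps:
W(C, b) = 2 (W(C, b) = 6*(⅓) = 2)
(-4*3*4*0*16)/(((-36 + W(4, 0))*(-20))) = (-4*3*4*0*16)/(((-36 + 2)*(-20))) = (-48*0*16)/((-34*(-20))) = (-4*0*16)/680 = (0*16)*(1/680) = 0*(1/680) = 0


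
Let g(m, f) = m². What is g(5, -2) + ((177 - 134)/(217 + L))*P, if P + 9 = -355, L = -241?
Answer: 4063/6 ≈ 677.17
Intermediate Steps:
P = -364 (P = -9 - 355 = -364)
g(5, -2) + ((177 - 134)/(217 + L))*P = 5² + ((177 - 134)/(217 - 241))*(-364) = 25 + (43/(-24))*(-364) = 25 + (43*(-1/24))*(-364) = 25 - 43/24*(-364) = 25 + 3913/6 = 4063/6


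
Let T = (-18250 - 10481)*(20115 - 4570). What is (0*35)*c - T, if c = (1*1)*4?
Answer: 446623395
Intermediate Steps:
T = -446623395 (T = -28731*15545 = -446623395)
c = 4 (c = 1*4 = 4)
(0*35)*c - T = (0*35)*4 - 1*(-446623395) = 0*4 + 446623395 = 0 + 446623395 = 446623395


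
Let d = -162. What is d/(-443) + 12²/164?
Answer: 22590/18163 ≈ 1.2437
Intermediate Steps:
d/(-443) + 12²/164 = -162/(-443) + 12²/164 = -162*(-1/443) + 144*(1/164) = 162/443 + 36/41 = 22590/18163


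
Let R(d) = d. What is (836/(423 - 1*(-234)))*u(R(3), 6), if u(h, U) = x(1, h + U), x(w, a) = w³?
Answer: 836/657 ≈ 1.2724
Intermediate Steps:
u(h, U) = 1 (u(h, U) = 1³ = 1)
(836/(423 - 1*(-234)))*u(R(3), 6) = (836/(423 - 1*(-234)))*1 = (836/(423 + 234))*1 = (836/657)*1 = 836/657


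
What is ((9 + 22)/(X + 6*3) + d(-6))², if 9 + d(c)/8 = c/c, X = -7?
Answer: 452929/121 ≈ 3743.2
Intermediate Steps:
d(c) = -64 (d(c) = -72 + 8*(c/c) = -72 + 8*1 = -72 + 8 = -64)
((9 + 22)/(X + 6*3) + d(-6))² = ((9 + 22)/(-7 + 6*3) - 64)² = (31/(-7 + 18) - 64)² = (31/11 - 64)² = (-673/11)² = 452929/121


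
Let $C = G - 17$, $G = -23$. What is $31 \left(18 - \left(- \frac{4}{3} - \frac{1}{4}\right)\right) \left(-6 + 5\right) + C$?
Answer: $- \frac{7765}{12} \approx -647.08$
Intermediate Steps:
$C = -40$ ($C = -23 - 17 = -40$)
$31 \left(18 - \left(- \frac{4}{3} - \frac{1}{4}\right)\right) \left(-6 + 5\right) + C = 31 \left(18 - \left(- \frac{4}{3} - \frac{1}{4}\right)\right) \left(-6 + 5\right) - 40 = 31 \left(18 - - \frac{19}{12}\right) \left(-1\right) - 40 = 31 \left(18 + \left(\frac{4}{3} + \frac{1}{4}\right)\right) \left(-1\right) - 40 = 31 \left(18 + \frac{19}{12}\right) \left(-1\right) - 40 = 31 \cdot \frac{235}{12} \left(-1\right) - 40 = 31 \left(- \frac{235}{12}\right) - 40 = - \frac{7285}{12} - 40 = - \frac{7765}{12}$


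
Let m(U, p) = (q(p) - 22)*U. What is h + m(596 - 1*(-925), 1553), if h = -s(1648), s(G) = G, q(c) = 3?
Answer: -30547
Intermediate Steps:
m(U, p) = -19*U (m(U, p) = (3 - 22)*U = -19*U)
h = -1648 (h = -1*1648 = -1648)
h + m(596 - 1*(-925), 1553) = -1648 - 19*(596 - 1*(-925)) = -1648 - 19*(596 + 925) = -1648 - 19*1521 = -1648 - 28899 = -30547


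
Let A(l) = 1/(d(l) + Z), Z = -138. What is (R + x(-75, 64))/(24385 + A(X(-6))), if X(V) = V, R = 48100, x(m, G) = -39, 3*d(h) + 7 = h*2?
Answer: 20810413/10558702 ≈ 1.9709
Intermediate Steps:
d(h) = -7/3 + 2*h/3 (d(h) = -7/3 + (h*2)/3 = -7/3 + (2*h)/3 = -7/3 + 2*h/3)
A(l) = 1/(-421/3 + 2*l/3) (A(l) = 1/((-7/3 + 2*l/3) - 138) = 1/(-421/3 + 2*l/3))
(R + x(-75, 64))/(24385 + A(X(-6))) = (48100 - 39)/(24385 + 3/(-421 + 2*(-6))) = 48061/(24385 + 3/(-421 - 12)) = 48061/(24385 + 3/(-433)) = 48061/(24385 + 3*(-1/433)) = 48061/(24385 - 3/433) = 48061/(10558702/433) = 48061*(433/10558702) = 20810413/10558702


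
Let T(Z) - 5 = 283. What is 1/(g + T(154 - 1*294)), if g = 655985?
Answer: 1/656273 ≈ 1.5238e-6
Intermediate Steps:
T(Z) = 288 (T(Z) = 5 + 283 = 288)
1/(g + T(154 - 1*294)) = 1/(655985 + 288) = 1/656273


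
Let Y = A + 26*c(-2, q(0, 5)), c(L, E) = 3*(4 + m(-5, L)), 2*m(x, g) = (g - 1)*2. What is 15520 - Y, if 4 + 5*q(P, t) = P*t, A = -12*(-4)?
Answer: 15394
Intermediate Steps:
m(x, g) = -1 + g (m(x, g) = ((g - 1)*2)/2 = ((-1 + g)*2)/2 = (-2 + 2*g)/2 = -1 + g)
A = 48
q(P, t) = -4/5 + P*t/5 (q(P, t) = -4/5 + (P*t)/5 = -4/5 + P*t/5)
c(L, E) = 9 + 3*L (c(L, E) = 3*(4 + (-1 + L)) = 3*(3 + L) = 9 + 3*L)
Y = 126 (Y = 48 + 26*(9 + 3*(-2)) = 48 + 26*(9 - 6) = 48 + 26*3 = 48 + 78 = 126)
15520 - Y = 15520 - 1*126 = 15520 - 126 = 15394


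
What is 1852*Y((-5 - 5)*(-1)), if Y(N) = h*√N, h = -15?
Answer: -27780*√10 ≈ -87848.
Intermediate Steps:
Y(N) = -15*√N
1852*Y((-5 - 5)*(-1)) = 1852*(-15*√10) = -27780*√10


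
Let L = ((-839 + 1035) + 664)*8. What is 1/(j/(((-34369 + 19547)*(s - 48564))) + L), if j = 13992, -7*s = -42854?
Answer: 157268831/1082009560778 ≈ 0.00014535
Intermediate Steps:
s = 6122 (s = -1/7*(-42854) = 6122)
L = 6880 (L = (196 + 664)*8 = 860*8 = 6880)
1/(j/(((-34369 + 19547)*(s - 48564))) + L) = 1/(13992/(((-34369 + 19547)*(6122 - 48564))) + 6880) = 1/(13992/((-14822*(-42442))) + 6880) = 1/(13992/629075324 + 6880) = 1/(13992*(1/629075324) + 6880) = 1/(3498/157268831 + 6880) = 1/(1082009560778/157268831) = 157268831/1082009560778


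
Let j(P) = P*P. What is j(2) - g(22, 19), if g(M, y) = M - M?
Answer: 4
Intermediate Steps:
j(P) = P**2
g(M, y) = 0
j(2) - g(22, 19) = 2**2 - 1*0 = 4 + 0 = 4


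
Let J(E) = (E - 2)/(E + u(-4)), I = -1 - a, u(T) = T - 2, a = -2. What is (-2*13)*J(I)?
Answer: -26/5 ≈ -5.2000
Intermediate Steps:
u(T) = -2 + T
I = 1 (I = -1 - 1*(-2) = -1 + 2 = 1)
J(E) = (-2 + E)/(-6 + E) (J(E) = (E - 2)/(E + (-2 - 4)) = (-2 + E)/(E - 6) = (-2 + E)/(-6 + E))
(-2*13)*J(I) = (-2*13)*((-2 + 1)/(-6 + 1)) = -26*(-1)/(-5) = -(-26)*(-1)/5 = -26*1/5 = -26/5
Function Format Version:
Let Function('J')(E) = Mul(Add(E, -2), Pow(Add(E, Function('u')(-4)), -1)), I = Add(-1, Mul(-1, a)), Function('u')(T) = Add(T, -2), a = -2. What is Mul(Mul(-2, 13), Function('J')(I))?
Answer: Rational(-26, 5) ≈ -5.2000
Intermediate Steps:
Function('u')(T) = Add(-2, T)
I = 1 (I = Add(-1, Mul(-1, -2)) = Add(-1, 2) = 1)
Function('J')(E) = Mul(Pow(Add(-6, E), -1), Add(-2, E)) (Function('J')(E) = Mul(Add(E, -2), Pow(Add(E, Add(-2, -4)), -1)) = Mul(Add(-2, E), Pow(Add(E, -6), -1)) = Mul(Add(-2, E), Pow(Add(-6, E), -1)) = Mul(Pow(Add(-6, E), -1), Add(-2, E)))
Mul(Mul(-2, 13), Function('J')(I)) = Mul(Mul(-2, 13), Mul(Pow(Add(-6, 1), -1), Add(-2, 1))) = Mul(-26, Mul(Pow(-5, -1), -1)) = Mul(-26, Mul(Rational(-1, 5), -1)) = Mul(-26, Rational(1, 5)) = Rational(-26, 5)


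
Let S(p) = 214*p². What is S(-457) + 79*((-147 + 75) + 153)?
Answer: 44700085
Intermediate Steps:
S(-457) + 79*((-147 + 75) + 153) = 214*(-457)² + 79*((-147 + 75) + 153) = 214*208849 + 79*(-72 + 153) = 44693686 + 79*81 = 44693686 + 6399 = 44700085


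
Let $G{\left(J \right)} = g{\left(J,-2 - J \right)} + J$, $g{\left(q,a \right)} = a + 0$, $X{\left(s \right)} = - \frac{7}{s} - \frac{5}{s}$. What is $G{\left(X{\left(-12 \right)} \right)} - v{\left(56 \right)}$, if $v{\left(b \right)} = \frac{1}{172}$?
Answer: $- \frac{345}{172} \approx -2.0058$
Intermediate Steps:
$v{\left(b \right)} = \frac{1}{172}$
$X{\left(s \right)} = - \frac{12}{s}$
$g{\left(q,a \right)} = a$
$G{\left(J \right)} = -2$ ($G{\left(J \right)} = \left(-2 - J\right) + J = -2$)
$G{\left(X{\left(-12 \right)} \right)} - v{\left(56 \right)} = -2 - \frac{1}{172} = - \frac{345}{172}$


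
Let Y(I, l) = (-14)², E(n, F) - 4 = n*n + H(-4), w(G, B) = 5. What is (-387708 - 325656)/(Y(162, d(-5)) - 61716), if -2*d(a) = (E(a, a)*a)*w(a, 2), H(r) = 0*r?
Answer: 178341/15380 ≈ 11.596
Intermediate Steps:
H(r) = 0
E(n, F) = 4 + n² (E(n, F) = 4 + (n*n + 0) = 4 + (n² + 0) = 4 + n²)
d(a) = -5*a*(4 + a²)/2 (d(a) = -(4 + a²)*a*5/2 = -a*(4 + a²)*5/2 = -5*a*(4 + a²)/2)
Y(I, l) = 196
(-387708 - 325656)/(Y(162, d(-5)) - 61716) = (-387708 - 325656)/(196 - 61716) = -713364/(-61520) = -713364*(-1/61520) = 178341/15380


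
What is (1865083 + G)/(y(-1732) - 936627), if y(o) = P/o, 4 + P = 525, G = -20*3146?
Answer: -3121346316/1622238485 ≈ -1.9241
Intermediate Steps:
G = -62920
P = 521 (P = -4 + 525 = 521)
y(o) = 521/o
(1865083 + G)/(y(-1732) - 936627) = (1865083 - 62920)/(521/(-1732) - 936627) = 1802163/(521*(-1/1732) - 936627) = 1802163/(-521/1732 - 936627) = 1802163/(-1622238485/1732) = 1802163*(-1732/1622238485) = -3121346316/1622238485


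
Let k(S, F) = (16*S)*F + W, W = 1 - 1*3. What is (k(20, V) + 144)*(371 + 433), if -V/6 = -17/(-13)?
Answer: -24758376/13 ≈ -1.9045e+6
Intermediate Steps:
W = -2 (W = 1 - 3 = -2)
V = -102/13 (V = -(-102)/(-13) = -(-102)*(-1)/13 = -6*17/13 = -102/13 ≈ -7.8462)
k(S, F) = -2 + 16*F*S (k(S, F) = (16*S)*F - 2 = 16*F*S - 2 = -2 + 16*F*S)
(k(20, V) + 144)*(371 + 433) = ((-2 + 16*(-102/13)*20) + 144)*(371 + 433) = ((-2 - 32640/13) + 144)*804 = (-32666/13 + 144)*804 = -30794/13*804 = -24758376/13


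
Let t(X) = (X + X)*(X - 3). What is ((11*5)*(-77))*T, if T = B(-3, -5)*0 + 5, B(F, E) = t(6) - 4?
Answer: -21175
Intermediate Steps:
t(X) = 2*X*(-3 + X) (t(X) = (2*X)*(-3 + X) = 2*X*(-3 + X))
B(F, E) = 32 (B(F, E) = 2*6*(-3 + 6) - 4 = 2*6*3 - 4 = 36 - 4 = 32)
T = 5 (T = 32*0 + 5 = 0 + 5 = 5)
((11*5)*(-77))*T = ((11*5)*(-77))*5 = (55*(-77))*5 = -4235*5 = -21175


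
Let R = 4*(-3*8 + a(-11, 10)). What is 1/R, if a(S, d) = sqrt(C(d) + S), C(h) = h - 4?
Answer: -6/581 - I*sqrt(5)/2324 ≈ -0.010327 - 0.00096216*I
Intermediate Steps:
C(h) = -4 + h
a(S, d) = sqrt(-4 + S + d) (a(S, d) = sqrt((-4 + d) + S) = sqrt(-4 + S + d))
R = -96 + 4*I*sqrt(5) (R = 4*(-3*8 + sqrt(-4 - 11 + 10)) = 4*(-24 + sqrt(-5)) = 4*(-24 + I*sqrt(5)) = -96 + 4*I*sqrt(5) ≈ -96.0 + 8.9443*I)
1/R = 1/(-96 + 4*I*sqrt(5))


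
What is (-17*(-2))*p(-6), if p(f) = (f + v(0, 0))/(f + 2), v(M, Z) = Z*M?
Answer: 51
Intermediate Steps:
v(M, Z) = M*Z
p(f) = f/(2 + f) (p(f) = (f + 0*0)/(f + 2) = (f + 0)/(2 + f) = f/(2 + f))
(-17*(-2))*p(-6) = (-17*(-2))*(-6/(2 - 6)) = 34*(-6/(-4)) = 34*(-6*(-¼)) = 34*(3/2) = 51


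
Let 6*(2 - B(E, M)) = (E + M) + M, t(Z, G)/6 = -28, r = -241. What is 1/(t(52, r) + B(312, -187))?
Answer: -3/467 ≈ -0.0064240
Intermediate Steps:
t(Z, G) = -168 (t(Z, G) = 6*(-28) = -168)
B(E, M) = 2 - M/3 - E/6 (B(E, M) = 2 - ((E + M) + M)/6 = 2 - (E + 2*M)/6 = 2 + (-M/3 - E/6) = 2 - M/3 - E/6)
1/(t(52, r) + B(312, -187)) = 1/(-168 + (2 - ⅓*(-187) - ⅙*312)) = 1/(-168 + (2 + 187/3 - 52)) = 1/(-168 + 37/3) = 1/(-467/3) = -3/467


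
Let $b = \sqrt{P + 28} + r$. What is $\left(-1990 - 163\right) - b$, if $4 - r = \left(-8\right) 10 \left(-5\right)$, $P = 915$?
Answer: $-1757 - \sqrt{943} \approx -1787.7$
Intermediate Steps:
$r = -396$ ($r = 4 - \left(-8\right) 10 \left(-5\right) = 4 - \left(-80\right) \left(-5\right) = 4 - 400 = -396$)
$b = -396 + \sqrt{943}$ ($b = \sqrt{915 + 28} - 396 = \sqrt{943} - 396 = -396 + \sqrt{943} \approx -365.29$)
$\left(-1990 - 163\right) - b = \left(-1990 - 163\right) - \left(-396 + \sqrt{943}\right) = \left(-1990 - 163\right) + \left(396 - \sqrt{943}\right) = -2153 + \left(396 - \sqrt{943}\right) = -1757 - \sqrt{943}$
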